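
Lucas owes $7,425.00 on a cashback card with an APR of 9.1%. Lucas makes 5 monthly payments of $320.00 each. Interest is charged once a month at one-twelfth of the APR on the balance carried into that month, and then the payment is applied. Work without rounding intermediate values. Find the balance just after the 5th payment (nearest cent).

Monthly rate r = 9.1%/12 = 0.758333% = 0.00758333.
Each month: B ← B·(1+r) − $320.00.
Month 1: interest $56.31; balance after payment $7,161.31.
Month 2: interest $54.31; balance after payment $6,895.61.
Month 3: interest $52.29; balance after payment $6,627.90.
Month 4: interest $50.26; balance after payment $6,358.17.
Month 5: interest $48.22; balance after payment $6,086.38.

$6,086.38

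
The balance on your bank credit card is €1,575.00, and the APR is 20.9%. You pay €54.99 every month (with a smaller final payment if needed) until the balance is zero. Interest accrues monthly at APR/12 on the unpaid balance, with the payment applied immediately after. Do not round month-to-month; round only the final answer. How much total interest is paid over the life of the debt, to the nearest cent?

Monthly rate r = 20.9%/12 = 1.74167% = 0.0174167.
Payoff takes n = ⌈−ln(1 − rB₀/P)/ln(1+r)⌉ = ⌈40.009⌉ = 41 payments; the last is €0.52.
Total paid = 40·€54.99 + €0.52 = €2,200.12.
Total interest = total paid − principal = €2,200.12 − €1,575.00 = €625.12.

€625.12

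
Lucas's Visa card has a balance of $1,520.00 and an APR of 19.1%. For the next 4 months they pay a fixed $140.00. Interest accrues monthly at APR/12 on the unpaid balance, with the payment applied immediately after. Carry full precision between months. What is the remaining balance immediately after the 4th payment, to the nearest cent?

Monthly rate r = 19.1%/12 = 1.59167% = 0.0159167.
Each month: B ← B·(1+r) − $140.00.
Month 1: interest $24.19; balance after payment $1,404.19.
Month 2: interest $22.35; balance after payment $1,286.54.
Month 3: interest $20.48; balance after payment $1,167.02.
Month 4: interest $18.58; balance after payment $1,045.60.

$1,045.60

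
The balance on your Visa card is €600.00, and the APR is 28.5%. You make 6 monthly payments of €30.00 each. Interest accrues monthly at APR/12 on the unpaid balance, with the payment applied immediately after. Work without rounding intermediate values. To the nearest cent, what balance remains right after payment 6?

€499.71

Monthly rate r = 28.5%/12 = 2.375% = 0.02375.
Each month: B ← B·(1+r) − €30.00.
Month 1: interest €14.25; balance after payment €584.25.
Month 2: interest €13.88; balance after payment €568.13.
Month 3: interest €13.49; balance after payment €551.62.
Month 4: interest €13.10; balance after payment €534.72.
Month 5: interest €12.70; balance after payment €517.42.
Month 6: interest €12.29; balance after payment €499.71.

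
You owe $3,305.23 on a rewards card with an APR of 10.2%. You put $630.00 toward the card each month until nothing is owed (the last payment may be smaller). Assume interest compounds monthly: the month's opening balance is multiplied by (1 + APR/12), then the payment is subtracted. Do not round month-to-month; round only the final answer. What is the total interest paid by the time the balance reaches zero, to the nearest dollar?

Monthly rate r = 10.2%/12 = 0.85% = 0.0085.
Payoff takes n = ⌈−ln(1 − rB₀/P)/ln(1+r)⌉ = ⌈5.390⌉ = 6 payments; the last is $246.18.
Total paid = 5·$630.00 + $246.18 = $3,396.18.
Total interest = total paid − principal = $3,396.18 − $3,305.23 = $90.95.

$91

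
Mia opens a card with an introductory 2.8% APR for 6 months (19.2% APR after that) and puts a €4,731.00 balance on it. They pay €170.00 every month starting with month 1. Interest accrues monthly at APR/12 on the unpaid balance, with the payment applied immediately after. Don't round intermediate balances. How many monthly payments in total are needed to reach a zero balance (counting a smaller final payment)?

Promo months 1–6 at r₀ = 2.8%/12 = 0.00233333; months 7+ at r₁ = 19.2%/12 = 0.016.
After month 6: iterate B ← B·(1+r₀) − €170.00 for 6 months → €3,771.65.
Then at r₁ with €170.00/mo: n₂ = −ln(1 − r₁·B/P)/ln(1+r₁) ≈ 27.62 → 28 more payments.

34 payments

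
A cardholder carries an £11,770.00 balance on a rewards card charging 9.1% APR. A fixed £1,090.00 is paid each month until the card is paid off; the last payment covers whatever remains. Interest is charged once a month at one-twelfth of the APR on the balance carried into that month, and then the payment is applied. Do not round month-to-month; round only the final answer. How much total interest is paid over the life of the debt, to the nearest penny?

Monthly rate r = 9.1%/12 = 0.758333% = 0.00758333.
Payoff takes n = ⌈−ln(1 − rB₀/P)/ln(1+r)⌉ = ⌈11.309⌉ = 12 payments; the last is £337.32.
Total paid = 11·£1,090.00 + £337.32 = £12,327.32.
Total interest = total paid − principal = £12,327.32 − £11,770.00 = £557.32.

£557.32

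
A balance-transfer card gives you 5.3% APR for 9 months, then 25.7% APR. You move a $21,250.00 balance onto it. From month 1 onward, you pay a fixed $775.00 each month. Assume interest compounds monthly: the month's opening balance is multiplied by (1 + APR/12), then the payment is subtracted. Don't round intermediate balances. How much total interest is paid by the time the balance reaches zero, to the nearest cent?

Promo months 1–9 at r₀ = 5.3%/12 = 0.00441667; months 10+ at r₁ = 25.7%/12 = 0.0214167.
After month 9: iterate B ← B·(1+r₀) − $775.00 for 9 months → $15,010.26.
Then at r₁ with $775.00/mo: n₂ = −ln(1 − r₁·B/P)/ln(1+r₁) ≈ 25.28 → 26 more payments.
Total paid = 34·$775.00 + $222.48 = $26,572.48; interest = $26,572.48 − $21,250.00 = $5,322.48.

$5,322.48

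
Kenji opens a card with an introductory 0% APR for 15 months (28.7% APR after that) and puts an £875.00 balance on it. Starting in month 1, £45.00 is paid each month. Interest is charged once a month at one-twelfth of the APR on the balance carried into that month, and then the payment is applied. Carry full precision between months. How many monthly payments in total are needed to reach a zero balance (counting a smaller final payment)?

Promo months 1–15 at r₀ = 0%/12 = 0; months 16+ at r₁ = 28.7%/12 = 0.0239167.
After month 15 (no interest yet): B = £875.00 − 15·£45.00 = £200.00.
Then at r₁ with £45.00/mo: n₂ = −ln(1 − r₁·B/P)/ln(1+r₁) ≈ 4.75 → 5 more payments.

20 payments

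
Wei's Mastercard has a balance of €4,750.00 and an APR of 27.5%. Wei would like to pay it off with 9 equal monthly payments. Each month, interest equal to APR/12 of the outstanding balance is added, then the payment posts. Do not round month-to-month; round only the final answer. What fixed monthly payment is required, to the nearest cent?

Monthly rate r = 27.5%/12 = 2.29167% = 0.0229167.
Level-payment amortization: P = B₀·r / (1 − (1+r)^(−n)) = 4750.00·0.0229167 / (1 − 1.02292^(−9)).
Denominator 1 − (1+r)^(−9) = 0.184474196.
P = 108.854 / 0.184474196 ≈ 590.08.

€590.08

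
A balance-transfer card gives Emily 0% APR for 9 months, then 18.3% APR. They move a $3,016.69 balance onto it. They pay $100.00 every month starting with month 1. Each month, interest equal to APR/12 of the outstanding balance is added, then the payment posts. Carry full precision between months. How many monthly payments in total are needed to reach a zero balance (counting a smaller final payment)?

35 payments

Promo months 1–9 at r₀ = 0%/12 = 0; months 10+ at r₁ = 18.3%/12 = 0.01525.
After month 9 (no interest yet): B = $3,016.69 − 9·$100.00 = $2,116.69.
Then at r₁ with $100.00/mo: n₂ = −ln(1 − r₁·B/P)/ln(1+r₁) ≈ 25.75 → 26 more payments.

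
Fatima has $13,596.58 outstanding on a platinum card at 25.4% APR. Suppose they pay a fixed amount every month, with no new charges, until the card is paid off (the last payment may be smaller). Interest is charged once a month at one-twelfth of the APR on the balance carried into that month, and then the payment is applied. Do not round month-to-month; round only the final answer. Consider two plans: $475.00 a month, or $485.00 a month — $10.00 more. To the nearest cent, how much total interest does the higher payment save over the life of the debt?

Monthly rate r = 25.4%/12 = 2.11667% = 0.0211667.
At $475.00/mo: n = ⌈−ln(1 − rB₀/P)/ln(1+r)⌉ = 45 payments (last $216.51); total interest = total paid − $13,596.58 = $7,519.93.
At $485.00/mo: 43 payments (last $467.43); total interest $7,240.85.
Interest saved = $7,519.93 − $7,240.85 = $279.08.

$279.08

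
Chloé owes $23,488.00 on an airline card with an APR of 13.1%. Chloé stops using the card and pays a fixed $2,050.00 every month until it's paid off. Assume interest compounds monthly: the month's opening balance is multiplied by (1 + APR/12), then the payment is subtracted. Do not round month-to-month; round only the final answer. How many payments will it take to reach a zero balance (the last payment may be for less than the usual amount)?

Monthly rate r = 13.1%/12 = 1.09167% = 0.0109167.
Recurrence: B ← B·(1+r) − $2,050.00.
Month 1: interest $256.41; balance after payment $21,694.41.
Month 2: interest $236.83; balance after payment $19,881.24.
Closed form: n = −ln(1 − rB₀/P)/ln(1+r) = −ln(0.87492)/ln(1.01092) ≈ 12.307, so the balance reaches zero during payment 13.

13 months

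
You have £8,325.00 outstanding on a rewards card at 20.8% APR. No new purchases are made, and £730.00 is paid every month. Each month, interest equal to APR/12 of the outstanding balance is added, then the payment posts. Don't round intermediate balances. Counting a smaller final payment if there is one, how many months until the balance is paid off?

13 months

Monthly rate r = 20.8%/12 = 1.73333% = 0.0173333.
Recurrence: B ← B·(1+r) − £730.00.
Month 1: interest £144.30; balance after payment £7,739.30.
Month 2: interest £134.15; balance after payment £7,143.45.
Closed form: n = −ln(1 − rB₀/P)/ln(1+r) = −ln(0.80233)/ln(1.01733) ≈ 12.816, so the balance reaches zero during payment 13.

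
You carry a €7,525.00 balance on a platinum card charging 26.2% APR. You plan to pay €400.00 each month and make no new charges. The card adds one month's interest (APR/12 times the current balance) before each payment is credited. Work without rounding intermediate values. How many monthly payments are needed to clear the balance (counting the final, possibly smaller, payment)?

Monthly rate r = 26.2%/12 = 2.18333% = 0.0218333.
Recurrence: B ← B·(1+r) − €400.00.
Month 1: interest €164.30; balance after payment €7,289.30.
Month 2: interest €159.15; balance after payment €7,048.45.
Closed form: n = −ln(1 − rB₀/P)/ln(1+r) = −ln(0.58926)/ln(1.02183) ≈ 24.487, so the balance reaches zero during payment 25.

25 payments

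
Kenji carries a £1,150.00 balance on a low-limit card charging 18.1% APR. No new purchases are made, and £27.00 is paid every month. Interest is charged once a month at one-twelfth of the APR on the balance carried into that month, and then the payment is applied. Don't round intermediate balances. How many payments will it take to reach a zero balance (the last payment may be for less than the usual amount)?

69 payments

Monthly rate r = 18.1%/12 = 1.50833% = 0.0150833.
Recurrence: B ← B·(1+r) − £27.00.
Month 1: interest £17.35; balance after payment £1,140.35.
Month 2: interest £17.20; balance after payment £1,130.55.
Closed form: n = −ln(1 − rB₀/P)/ln(1+r) = −ln(0.35756)/ln(1.01508) ≈ 68.697, so the balance reaches zero during payment 69.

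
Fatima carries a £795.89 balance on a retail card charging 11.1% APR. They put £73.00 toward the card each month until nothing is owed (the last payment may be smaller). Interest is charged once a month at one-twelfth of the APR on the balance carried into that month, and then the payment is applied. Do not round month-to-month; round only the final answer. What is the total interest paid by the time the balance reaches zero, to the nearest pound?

£47

Monthly rate r = 11.1%/12 = 0.925% = 0.00925.
Payoff takes n = ⌈−ln(1 − rB₀/P)/ln(1+r)⌉ = ⌈11.545⌉ = 12 payments; the last is £39.90.
Total paid = 11·£73.00 + £39.90 = £842.90.
Total interest = total paid − principal = £842.90 − £795.89 = £47.01.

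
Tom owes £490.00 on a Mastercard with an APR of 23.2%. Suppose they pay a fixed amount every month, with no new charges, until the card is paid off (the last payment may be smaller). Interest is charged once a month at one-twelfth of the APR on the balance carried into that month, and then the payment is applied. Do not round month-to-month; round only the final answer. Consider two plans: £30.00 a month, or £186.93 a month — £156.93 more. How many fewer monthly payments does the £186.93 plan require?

17 fewer payments

Monthly rate r = 23.2%/12 = 1.93333% = 0.0193333.
At £30.00/mo: n = ⌈−ln(1 − rB₀/P)/ln(1+r)⌉ = 20 payments (last £24.55); total interest = total paid − £490.00 = £104.55.
At £186.93/mo: 3 payments (last £134.20); total interest £18.06.
Payments saved = 20 − 3 = 17.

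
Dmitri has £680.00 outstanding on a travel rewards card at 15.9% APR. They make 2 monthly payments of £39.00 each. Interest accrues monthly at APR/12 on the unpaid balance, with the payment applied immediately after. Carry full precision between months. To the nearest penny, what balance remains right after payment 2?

Monthly rate r = 15.9%/12 = 1.325% = 0.01325.
Each month: B ← B·(1+r) − £39.00.
Month 1: interest £9.01; balance after payment £650.01.
Month 2: interest £8.61; balance after payment £619.62.

£619.62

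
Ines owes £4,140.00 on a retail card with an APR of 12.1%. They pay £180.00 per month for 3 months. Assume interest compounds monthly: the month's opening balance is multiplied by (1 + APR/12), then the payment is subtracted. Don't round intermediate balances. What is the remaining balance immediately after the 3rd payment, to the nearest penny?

Monthly rate r = 12.1%/12 = 1.00833% = 0.0100833.
Each month: B ← B·(1+r) − £180.00.
Month 1: interest £41.74; balance after payment £4,001.74.
Month 2: interest £40.35; balance after payment £3,862.10.
Month 3: interest £38.94; balance after payment £3,721.04.

£3,721.04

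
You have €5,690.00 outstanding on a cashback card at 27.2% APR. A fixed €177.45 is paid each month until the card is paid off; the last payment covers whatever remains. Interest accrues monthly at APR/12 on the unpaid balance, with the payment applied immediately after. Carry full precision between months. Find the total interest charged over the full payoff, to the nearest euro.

€4,583

Monthly rate r = 27.2%/12 = 2.26667% = 0.0226667.
Payoff takes n = ⌈−ln(1 − rB₀/P)/ln(1+r)⌉ = ⌈57.894⌉ = 58 payments; the last is €158.78.
Total paid = 57·€177.45 + €158.78 = €10,273.43.
Total interest = total paid − principal = €10,273.43 − €5,690.00 = €4,583.43.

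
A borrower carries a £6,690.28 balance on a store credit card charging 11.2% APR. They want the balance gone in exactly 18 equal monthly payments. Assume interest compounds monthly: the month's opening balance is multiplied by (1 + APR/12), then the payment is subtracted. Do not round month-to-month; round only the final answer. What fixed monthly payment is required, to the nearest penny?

Monthly rate r = 11.2%/12 = 0.933333% = 0.00933333.
Level-payment amortization: P = B₀·r / (1 − (1+r)^(−n)) = 6690.28·0.00933333 / (1 − 1.00933^(−18)).
Denominator 1 − (1+r)^(−18) = 0.153987246.
P = 62.4426 / 0.153987246 ≈ 405.51.

£405.51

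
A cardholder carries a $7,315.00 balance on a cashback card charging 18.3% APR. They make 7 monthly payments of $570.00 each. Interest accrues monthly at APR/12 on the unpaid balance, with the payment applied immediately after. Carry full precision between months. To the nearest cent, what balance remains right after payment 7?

$3,955.27

Monthly rate r = 18.3%/12 = 1.525% = 0.01525.
Each month: B ← B·(1+r) − $570.00.
Month 1: interest $111.55; balance after payment $6,856.55.
Month 2: interest $104.56; balance after payment $6,391.12.
Month 3: interest $97.46; balance after payment $5,918.58.
Month 4: interest $90.26; balance after payment $5,438.84.
Month 5: interest $82.94; balance after payment $4,951.78.
Month 6: interest $75.51; balance after payment $4,457.30.
Month 7: interest $67.97; balance after payment $3,955.27.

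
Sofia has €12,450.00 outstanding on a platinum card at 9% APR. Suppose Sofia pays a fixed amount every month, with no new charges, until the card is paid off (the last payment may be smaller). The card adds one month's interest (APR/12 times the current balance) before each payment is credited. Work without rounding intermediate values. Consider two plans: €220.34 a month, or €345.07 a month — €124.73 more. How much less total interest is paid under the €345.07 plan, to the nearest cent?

€1,684.20

Monthly rate r = 9%/12 = 0.75% = 0.0075.
At €220.34/mo: n = ⌈−ln(1 − rB₀/P)/ln(1+r)⌉ = 74 payments (last €171.27); total interest = total paid − €12,450.00 = €3,806.09.
At €345.07/mo: 43 payments (last €78.95); total interest €2,121.89.
Interest saved = €3,806.09 − €2,121.89 = €1,684.20.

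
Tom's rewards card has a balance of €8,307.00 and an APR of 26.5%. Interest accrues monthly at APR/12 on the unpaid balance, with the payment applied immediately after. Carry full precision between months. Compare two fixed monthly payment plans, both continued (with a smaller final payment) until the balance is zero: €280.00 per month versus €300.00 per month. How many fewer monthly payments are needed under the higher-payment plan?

5 fewer payments

Monthly rate r = 26.5%/12 = 2.20833% = 0.0220833.
At €280.00/mo: n = ⌈−ln(1 − rB₀/P)/ln(1+r)⌉ = 49 payments (last €208.56); total interest = total paid − €8,307.00 = €5,341.56.
At €300.00/mo: 44 payments (last €85.54); total interest €4,678.54.
Payments saved = 49 − 44 = 5.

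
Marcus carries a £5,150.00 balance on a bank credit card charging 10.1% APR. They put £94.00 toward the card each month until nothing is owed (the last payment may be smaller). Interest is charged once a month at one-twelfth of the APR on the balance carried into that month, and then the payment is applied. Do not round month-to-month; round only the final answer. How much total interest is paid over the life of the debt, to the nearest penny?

£1,784.16

Monthly rate r = 10.1%/12 = 0.841667% = 0.00841667.
Payoff takes n = ⌈−ln(1 − rB₀/P)/ln(1+r)⌉ = ⌈73.767⌉ = 74 payments; the last is £72.16.
Total paid = 73·£94.00 + £72.16 = £6,934.16.
Total interest = total paid − principal = £6,934.16 − £5,150.00 = £1,784.16.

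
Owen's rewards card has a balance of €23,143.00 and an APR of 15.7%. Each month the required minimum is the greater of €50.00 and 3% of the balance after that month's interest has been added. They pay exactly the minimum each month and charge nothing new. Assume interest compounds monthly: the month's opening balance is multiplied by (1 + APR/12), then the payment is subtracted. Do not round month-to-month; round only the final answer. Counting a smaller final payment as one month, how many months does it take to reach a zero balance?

Monthly rate r = 15.7%/12 = 1.30833% = 0.0130833.
While 3% of the post-interest balance exceeds €50.00, each month B ← (B·(1+r))·(1 − 0.03), i.e. B shrinks by the factor (1+r)·0.97 = 0.98269.
This holds for months 1–152. Entering month 153 the balance is €1,628.51; 3% of the post-interest balance is now below €50.00, so the flat €50.00 minimum applies from here.
From month 153 a fixed €50.00 at rate r clears €1,628.51 in 43 more payments. Total: 152 + 43 = 195 months.

195 months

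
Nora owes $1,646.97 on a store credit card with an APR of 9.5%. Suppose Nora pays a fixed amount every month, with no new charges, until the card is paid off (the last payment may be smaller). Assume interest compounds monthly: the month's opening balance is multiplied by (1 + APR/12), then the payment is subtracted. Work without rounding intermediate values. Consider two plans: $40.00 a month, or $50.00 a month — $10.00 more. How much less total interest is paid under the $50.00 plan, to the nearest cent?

Monthly rate r = 9.5%/12 = 0.791667% = 0.00791667.
At $40.00/mo: n = ⌈−ln(1 − rB₀/P)/ln(1+r)⌉ = 51 payments (last $0.99); total interest = total paid − $1,646.97 = $354.02.
At $50.00/mo: 39 payments (last $15.88); total interest $268.91.
Interest saved = $354.02 − $268.91 = $85.11.

$85.11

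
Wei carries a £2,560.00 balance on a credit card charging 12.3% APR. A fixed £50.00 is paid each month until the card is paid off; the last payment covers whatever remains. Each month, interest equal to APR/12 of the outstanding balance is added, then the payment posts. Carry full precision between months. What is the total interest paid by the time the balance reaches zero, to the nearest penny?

Monthly rate r = 12.3%/12 = 1.025% = 0.01025.
Payoff takes n = ⌈−ln(1 − rB₀/P)/ln(1+r)⌉ = ⌈72.959⌉ = 73 payments; the last is £47.94.
Total paid = 72·£50.00 + £47.94 = £3,647.94.
Total interest = total paid − principal = £3,647.94 − £2,560.00 = £1,087.94.

£1,087.94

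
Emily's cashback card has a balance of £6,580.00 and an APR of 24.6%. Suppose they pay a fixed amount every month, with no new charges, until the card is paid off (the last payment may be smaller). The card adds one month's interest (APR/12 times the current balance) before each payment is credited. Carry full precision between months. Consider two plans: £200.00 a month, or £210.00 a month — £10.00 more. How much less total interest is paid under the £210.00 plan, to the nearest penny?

£420.58

Monthly rate r = 24.6%/12 = 2.05% = 0.0205.
At £200.00/mo: n = ⌈−ln(1 − rB₀/P)/ln(1+r)⌉ = 56 payments (last £60.95); total interest = total paid − £6,580.00 = £4,480.95.
At £210.00/mo: 51 payments (last £140.37); total interest £4,060.37.
Interest saved = £4,480.95 − £4,060.37 = £420.58.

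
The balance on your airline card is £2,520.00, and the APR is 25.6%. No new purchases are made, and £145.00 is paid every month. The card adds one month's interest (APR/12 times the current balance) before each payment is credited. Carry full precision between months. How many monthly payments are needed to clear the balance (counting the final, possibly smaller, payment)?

22 months

Monthly rate r = 25.6%/12 = 2.13333% = 0.0213333.
Recurrence: B ← B·(1+r) − £145.00.
Month 1: interest £53.76; balance after payment £2,428.76.
Month 2: interest £51.81; balance after payment £2,335.57.
Closed form: n = −ln(1 − rB₀/P)/ln(1+r) = −ln(0.62924)/ln(1.02133) ≈ 21.945, so the balance reaches zero during payment 22.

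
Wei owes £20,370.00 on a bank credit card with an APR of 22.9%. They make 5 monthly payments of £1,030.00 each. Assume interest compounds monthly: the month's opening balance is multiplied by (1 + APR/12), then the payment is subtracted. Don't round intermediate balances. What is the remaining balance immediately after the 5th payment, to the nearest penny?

£17,038.90

Monthly rate r = 22.9%/12 = 1.90833% = 0.0190833.
Each month: B ← B·(1+r) − £1,030.00.
Month 1: interest £388.73; balance after payment £19,728.73.
Month 2: interest £376.49; balance after payment £19,075.22.
Month 3: interest £364.02; balance after payment £18,409.24.
Month 4: interest £351.31; balance after payment £17,730.55.
Month 5: interest £338.36; balance after payment £17,038.90.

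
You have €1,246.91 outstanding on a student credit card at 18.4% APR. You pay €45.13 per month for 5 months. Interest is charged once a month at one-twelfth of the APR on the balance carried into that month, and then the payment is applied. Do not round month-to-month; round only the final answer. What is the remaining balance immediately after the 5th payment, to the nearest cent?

€1,112.81

Monthly rate r = 18.4%/12 = 1.53333% = 0.0153333.
Each month: B ← B·(1+r) − €45.13.
Month 1: interest €19.12; balance after payment €1,220.90.
Month 2: interest €18.72; balance after payment €1,194.49.
Month 3: interest €18.32; balance after payment €1,167.68.
Month 4: interest €17.90; balance after payment €1,140.45.
Month 5: interest €17.49; balance after payment €1,112.81.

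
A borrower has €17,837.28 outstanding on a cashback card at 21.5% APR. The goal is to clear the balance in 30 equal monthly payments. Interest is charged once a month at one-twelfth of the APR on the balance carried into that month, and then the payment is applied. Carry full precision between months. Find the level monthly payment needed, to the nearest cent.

Monthly rate r = 21.5%/12 = 1.79167% = 0.0179167.
Level-payment amortization: P = B₀·r / (1 − (1+r)^(−n)) = 17837.28·0.0179167 / (1 − 1.01792^(−30)).
Denominator 1 − (1+r)^(−30) = 0.413006568.
P = 319.585 / 0.413006568 ≈ 773.80.

€773.80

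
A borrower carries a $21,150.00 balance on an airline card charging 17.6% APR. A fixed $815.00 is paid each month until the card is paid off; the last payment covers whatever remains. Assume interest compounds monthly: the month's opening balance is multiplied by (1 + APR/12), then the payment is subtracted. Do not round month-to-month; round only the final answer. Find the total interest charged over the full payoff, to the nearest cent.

Monthly rate r = 17.6%/12 = 1.46667% = 0.0146667.
Payoff takes n = ⌈−ln(1 − rB₀/P)/ln(1+r)⌉ = ⌈32.900⌉ = 33 payments; the last is $733.86.
Total paid = 32·$815.00 + $733.86 = $26,813.86.
Total interest = total paid − principal = $26,813.86 − $21,150.00 = $5,663.86.

$5,663.86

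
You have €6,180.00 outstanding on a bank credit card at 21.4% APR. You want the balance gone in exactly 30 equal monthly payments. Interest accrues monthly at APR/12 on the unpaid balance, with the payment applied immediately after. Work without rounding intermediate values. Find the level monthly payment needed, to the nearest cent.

Monthly rate r = 21.4%/12 = 1.78333% = 0.0178333.
Level-payment amortization: P = B₀·r / (1 − (1+r)^(−n)) = 6180.00·0.0178333 / (1 − 1.01783^(−30)).
Denominator 1 − (1+r)^(−30) = 0.411563083.
P = 110.21 / 0.411563083 ≈ 267.78.

€267.78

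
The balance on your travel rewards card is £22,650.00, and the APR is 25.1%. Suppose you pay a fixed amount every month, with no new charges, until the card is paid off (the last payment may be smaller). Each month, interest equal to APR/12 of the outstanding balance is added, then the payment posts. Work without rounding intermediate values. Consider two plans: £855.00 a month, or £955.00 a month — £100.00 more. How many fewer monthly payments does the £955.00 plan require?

Monthly rate r = 25.1%/12 = 2.09167% = 0.0209167.
At £855.00/mo: n = ⌈−ln(1 − rB₀/P)/ln(1+r)⌉ = 40 payments (last £14.32); total interest = total paid − £22,650.00 = £10,709.32.
At £955.00/mo: 34 payments (last £103.37); total interest £8,968.37.
Payments saved = 40 − 34 = 6.

6 fewer payments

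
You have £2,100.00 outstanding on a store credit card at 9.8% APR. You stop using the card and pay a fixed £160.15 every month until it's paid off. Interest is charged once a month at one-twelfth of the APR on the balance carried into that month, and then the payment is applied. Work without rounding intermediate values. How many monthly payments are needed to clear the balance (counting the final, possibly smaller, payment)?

Monthly rate r = 9.8%/12 = 0.816667% = 0.00816667.
Recurrence: B ← B·(1+r) − £160.15.
Month 1: interest £17.15; balance after payment £1,957.00.
Month 2: interest £15.98; balance after payment £1,812.83.
Closed form: n = −ln(1 − rB₀/P)/ln(1+r) = −ln(0.89291)/ln(1.00817) ≈ 13.926, so the balance reaches zero during payment 14.

14 months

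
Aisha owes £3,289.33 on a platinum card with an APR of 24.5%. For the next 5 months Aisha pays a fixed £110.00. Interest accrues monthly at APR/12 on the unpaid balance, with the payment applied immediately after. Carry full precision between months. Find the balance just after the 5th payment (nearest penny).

Monthly rate r = 24.5%/12 = 2.04167% = 0.0204167.
Each month: B ← B·(1+r) − £110.00.
Month 1: interest £67.16; balance after payment £3,246.49.
Month 2: interest £66.28; balance after payment £3,202.77.
Month 3: interest £65.39; balance after payment £3,158.16.
Month 4: interest £64.48; balance after payment £3,112.64.
Month 5: interest £63.55; balance after payment £3,066.19.

£3,066.19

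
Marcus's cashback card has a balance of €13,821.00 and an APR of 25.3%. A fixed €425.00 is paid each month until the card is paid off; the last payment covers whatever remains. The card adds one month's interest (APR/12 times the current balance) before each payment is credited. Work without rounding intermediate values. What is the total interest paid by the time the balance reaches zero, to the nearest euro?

€9,752

Monthly rate r = 25.3%/12 = 2.10833% = 0.0210833.
Payoff takes n = ⌈−ln(1 − rB₀/P)/ln(1+r)⌉ = ⌈55.463⌉ = 56 payments; the last is €197.80.
Total paid = 55·€425.00 + €197.80 = €23,572.80.
Total interest = total paid − principal = €23,572.80 − €13,821.00 = €9,751.80.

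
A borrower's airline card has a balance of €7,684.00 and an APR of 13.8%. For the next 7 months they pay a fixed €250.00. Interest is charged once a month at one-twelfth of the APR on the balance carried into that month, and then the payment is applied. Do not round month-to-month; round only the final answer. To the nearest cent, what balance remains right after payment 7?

€6,512.77

Monthly rate r = 13.8%/12 = 1.15% = 0.0115.
Each month: B ← B·(1+r) − €250.00.
Month 1: interest €88.37; balance after payment €7,522.37.
Month 2: interest €86.51; balance after payment €7,358.87.
Month 3: interest €84.63; balance after payment €7,193.50.
Month 4: interest €82.73; balance after payment €7,026.23.
Month 5: interest €80.80; balance after payment €6,857.03.
Month 6: interest €78.86; balance after payment €6,685.88.
Month 7: interest €76.89; balance after payment €6,512.77.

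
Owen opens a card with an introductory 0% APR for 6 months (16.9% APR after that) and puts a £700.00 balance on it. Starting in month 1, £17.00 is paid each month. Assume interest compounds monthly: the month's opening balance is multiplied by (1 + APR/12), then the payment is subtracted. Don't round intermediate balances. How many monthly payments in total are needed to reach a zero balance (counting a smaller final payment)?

Promo months 1–6 at r₀ = 0%/12 = 0; months 7+ at r₁ = 16.9%/12 = 0.0140833.
After month 6 (no interest yet): B = £700.00 − 6·£17.00 = £598.00.
Then at r₁ with £17.00/mo: n₂ = −ln(1 − r₁·B/P)/ln(1+r₁) ≈ 48.91 → 49 more payments.

55 payments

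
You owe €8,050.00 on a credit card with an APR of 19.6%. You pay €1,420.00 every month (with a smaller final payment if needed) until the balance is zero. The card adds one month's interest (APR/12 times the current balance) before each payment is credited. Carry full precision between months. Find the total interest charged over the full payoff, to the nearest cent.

€466.25

Monthly rate r = 19.6%/12 = 1.63333% = 0.0163333.
Payoff takes n = ⌈−ln(1 − rB₀/P)/ln(1+r)⌉ = ⌈5.997⌉ = 6 payments; the last is €1,416.25.
Total paid = 5·€1,420.00 + €1,416.25 = €8,516.25.
Total interest = total paid − principal = €8,516.25 − €8,050.00 = €466.25.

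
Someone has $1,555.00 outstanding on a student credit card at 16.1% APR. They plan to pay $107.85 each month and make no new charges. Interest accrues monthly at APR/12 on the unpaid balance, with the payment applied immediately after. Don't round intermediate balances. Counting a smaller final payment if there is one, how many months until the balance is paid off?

17 payments

Monthly rate r = 16.1%/12 = 1.34167% = 0.0134167.
Recurrence: B ← B·(1+r) − $107.85.
Month 1: interest $20.86; balance after payment $1,468.01.
Month 2: interest $19.70; balance after payment $1,379.86.
Closed form: n = −ln(1 − rB₀/P)/ln(1+r) = −ln(0.80656)/ln(1.01342) ≈ 16.131, so the balance reaches zero during payment 17.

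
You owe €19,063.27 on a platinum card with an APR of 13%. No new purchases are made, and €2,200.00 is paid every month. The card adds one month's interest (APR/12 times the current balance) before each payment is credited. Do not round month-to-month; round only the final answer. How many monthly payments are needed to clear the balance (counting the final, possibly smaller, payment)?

Monthly rate r = 13%/12 = 1.08333% = 0.0108333.
Recurrence: B ← B·(1+r) − €2,200.00.
Month 1: interest €206.52; balance after payment €17,069.79.
Month 2: interest €184.92; balance after payment €15,054.71.
Closed form: n = −ln(1 − rB₀/P)/ln(1+r) = −ln(0.90613)/ln(1.01083) ≈ 9.148, so the balance reaches zero during payment 10.

10 payments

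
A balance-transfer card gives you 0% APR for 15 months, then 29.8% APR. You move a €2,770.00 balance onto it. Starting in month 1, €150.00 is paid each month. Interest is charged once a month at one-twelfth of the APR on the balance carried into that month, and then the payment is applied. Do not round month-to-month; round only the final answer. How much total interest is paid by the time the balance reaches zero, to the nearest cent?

€30.89

Promo months 1–15 at r₀ = 0%/12 = 0; months 16+ at r₁ = 29.8%/12 = 0.0248333.
After month 15 (no interest yet): B = €2,770.00 − 15·€150.00 = €520.00.
Then at r₁ with €150.00/mo: n₂ = −ln(1 − r₁·B/P)/ln(1+r₁) ≈ 3.67 → 4 more payments.
Total paid = 18·€150.00 + €100.89 = €2,800.89; interest = €2,800.89 − €2,770.00 = €30.89.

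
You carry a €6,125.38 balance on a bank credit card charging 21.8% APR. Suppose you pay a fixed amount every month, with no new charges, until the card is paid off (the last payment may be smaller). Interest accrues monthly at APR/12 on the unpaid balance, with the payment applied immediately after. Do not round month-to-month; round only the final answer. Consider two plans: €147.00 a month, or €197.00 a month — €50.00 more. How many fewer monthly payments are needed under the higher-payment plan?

32 fewer payments

Monthly rate r = 21.8%/12 = 1.81667% = 0.0181667.
At €147.00/mo: n = ⌈−ln(1 − rB₀/P)/ln(1+r)⌉ = 79 payments (last €85.04); total interest = total paid − €6,125.38 = €5,425.66.
At €197.00/mo: 47 payments (last €43.24); total interest €2,979.86.
Payments saved = 79 − 47 = 32.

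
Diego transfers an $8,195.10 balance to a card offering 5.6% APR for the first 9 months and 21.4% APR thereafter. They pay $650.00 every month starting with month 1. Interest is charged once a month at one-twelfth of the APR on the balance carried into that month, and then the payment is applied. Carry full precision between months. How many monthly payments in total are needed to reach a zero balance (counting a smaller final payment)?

14 months

Promo months 1–9 at r₀ = 5.6%/12 = 0.00466667; months 10+ at r₁ = 21.4%/12 = 0.0178333.
After month 9: iterate B ← B·(1+r₀) − $650.00 for 9 months → $2,585.39.
Then at r₁ with $650.00/mo: n₂ = −ln(1 − r₁·B/P)/ln(1+r₁) ≈ 4.16 → 5 more payments.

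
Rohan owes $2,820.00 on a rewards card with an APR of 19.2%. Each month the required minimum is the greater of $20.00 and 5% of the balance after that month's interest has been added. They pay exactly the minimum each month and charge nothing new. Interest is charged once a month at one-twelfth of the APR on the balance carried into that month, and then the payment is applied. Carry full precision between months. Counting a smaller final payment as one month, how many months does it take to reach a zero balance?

80 months

Monthly rate r = 19.2%/12 = 1.6% = 0.016.
While 5% of the post-interest balance exceeds $20.00, each month B ← (B·(1+r))·(1 − 0.05), i.e. B shrinks by the factor (1+r)·0.95 = 0.9652.
This holds for months 1–56. Entering month 57 the balance is $387.99; 5% of the post-interest balance is now below $20.00, so the flat $20.00 minimum applies from here.
From month 57 a fixed $20.00 at rate r clears $387.99 in 24 more payments. Total: 56 + 24 = 80 months.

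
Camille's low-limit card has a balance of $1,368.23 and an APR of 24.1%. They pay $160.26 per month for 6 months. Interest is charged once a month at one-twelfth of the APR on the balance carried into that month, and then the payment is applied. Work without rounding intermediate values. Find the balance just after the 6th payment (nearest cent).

Monthly rate r = 24.1%/12 = 2.00833% = 0.0200833.
Each month: B ← B·(1+r) − $160.26.
Month 1: interest $27.48; balance after payment $1,235.45.
Month 2: interest $24.81; balance after payment $1,100.00.
Month 3: interest $22.09; balance after payment $961.83.
Month 4: interest $19.32; balance after payment $820.89.
Month 5: interest $16.49; balance after payment $677.12.
Month 6: interest $13.60; balance after payment $530.45.

$530.45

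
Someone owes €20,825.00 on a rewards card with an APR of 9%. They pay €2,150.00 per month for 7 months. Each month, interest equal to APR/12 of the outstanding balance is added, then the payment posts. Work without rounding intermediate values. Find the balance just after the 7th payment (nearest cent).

Monthly rate r = 9%/12 = 0.75% = 0.0075.
Each month: B ← B·(1+r) − €2,150.00.
Month 1: interest €156.19; balance after payment €18,831.19.
Month 2: interest €141.23; balance after payment €16,822.42.
Month 3: interest €126.17; balance after payment €14,798.59.
Month 4: interest €110.99; balance after payment €12,759.58.
Month 5: interest €95.70; balance after payment €10,705.28.
Month 6: interest €80.29; balance after payment €8,635.57.
Month 7: interest €64.77; balance after payment €6,550.33.

€6,550.33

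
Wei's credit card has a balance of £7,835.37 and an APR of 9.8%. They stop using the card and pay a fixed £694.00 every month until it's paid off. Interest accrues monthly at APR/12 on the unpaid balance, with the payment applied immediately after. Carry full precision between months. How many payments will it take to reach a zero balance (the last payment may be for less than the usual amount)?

Monthly rate r = 9.8%/12 = 0.816667% = 0.00816667.
Recurrence: B ← B·(1+r) − £694.00.
Month 1: interest £63.99; balance after payment £7,205.36.
Month 2: interest £58.84; balance after payment £6,570.20.
Closed form: n = −ln(1 − rB₀/P)/ln(1+r) = −ln(0.9078)/ln(1.00817) ≈ 11.893, so the balance reaches zero during payment 12.

12 months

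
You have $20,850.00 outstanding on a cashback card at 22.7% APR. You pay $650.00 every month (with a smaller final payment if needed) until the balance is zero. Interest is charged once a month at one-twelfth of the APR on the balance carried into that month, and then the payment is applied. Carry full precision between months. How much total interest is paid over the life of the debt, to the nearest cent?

Monthly rate r = 22.7%/12 = 1.89167% = 0.0189167.
Payoff takes n = ⌈−ln(1 − rB₀/P)/ln(1+r)⌉ = ⌈49.808⌉ = 50 payments; the last is $526.39.
Total paid = 49·$650.00 + $526.39 = $32,376.39.
Total interest = total paid − principal = $32,376.39 − $20,850.00 = $11,526.39.

$11,526.39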